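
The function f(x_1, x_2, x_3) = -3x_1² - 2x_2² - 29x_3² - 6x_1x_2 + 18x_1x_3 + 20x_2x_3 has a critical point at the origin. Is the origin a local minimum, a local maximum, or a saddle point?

The Hessian at the origin is H = [[-6, -6, 18], [-6, -4, 20], [18, 20, -58]].
Row-reducing H symmetrically gives the diagonal entries -6, 2, -6.
Counting signs: 1 positive, 2 negative.
H is indefinite, so the origin is a saddle point.

saddle point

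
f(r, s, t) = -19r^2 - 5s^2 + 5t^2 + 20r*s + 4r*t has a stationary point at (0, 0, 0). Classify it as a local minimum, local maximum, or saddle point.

The Hessian at the origin is H = [[-38, 20, 4], [20, -10, 0], [4, 0, 10]].
Symmetric row and column elimination reduces H to a congruent diagonal form with pivots -38, 10/19, 2.
Counting signs: 2 positive, 1 negative.
H is indefinite, so the origin is a saddle point.

saddle point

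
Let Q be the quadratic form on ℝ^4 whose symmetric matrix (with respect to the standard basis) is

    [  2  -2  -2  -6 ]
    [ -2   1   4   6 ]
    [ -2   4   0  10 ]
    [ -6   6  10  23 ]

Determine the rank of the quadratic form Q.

4

Symmetric row and column elimination reduces A to a congruent diagonal form with pivots 2, -1, 2, -3.
So there are 2 positive, 2 negative pivots.
The rank is the number of nonzero pivots: 4.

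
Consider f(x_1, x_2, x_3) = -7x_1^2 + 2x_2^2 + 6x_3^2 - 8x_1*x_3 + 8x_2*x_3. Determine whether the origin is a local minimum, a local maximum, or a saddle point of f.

The Hessian at the origin is H = [[-14, 0, -8], [0, 4, 8], [-8, 8, 12]].
Symmetric row and column elimination reduces H to a congruent diagonal form with pivots -14, 4, 4/7.
Counting signs: 2 positive, 1 negative.
H is indefinite, so the origin is a saddle point.

saddle point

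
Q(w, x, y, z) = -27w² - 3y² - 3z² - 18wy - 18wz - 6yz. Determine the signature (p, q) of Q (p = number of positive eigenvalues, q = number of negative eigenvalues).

(0, 1)

The symmetric matrix is A = [[-27, 0, -9, -9], [0, 0, 0, 0], [-9, 0, -3, -3], [-9, 0, -3, -3]].
Symmetric row and column elimination reduces A to a congruent diagonal form with pivots -27, 0, 0, 0.
That gives 1 negative, 3 zero pivots.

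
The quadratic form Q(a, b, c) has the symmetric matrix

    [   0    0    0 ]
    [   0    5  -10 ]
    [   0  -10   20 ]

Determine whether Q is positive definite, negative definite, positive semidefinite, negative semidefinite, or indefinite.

Congruent diagonalization of A (simultaneous row and column reduction) yields pivots 0, 5, 0.
Counting signs: 1 positive, 2 zero.
Hence Q is positive semidefinite.

positive semidefinite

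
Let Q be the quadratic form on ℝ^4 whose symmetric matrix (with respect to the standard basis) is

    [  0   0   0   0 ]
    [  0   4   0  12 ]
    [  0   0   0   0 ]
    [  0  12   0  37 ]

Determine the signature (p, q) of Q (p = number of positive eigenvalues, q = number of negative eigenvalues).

Congruent diagonalization of A (simultaneous row and column reduction) yields pivots 0, 4, 0, 1.
So there are 2 positive, 2 zero pivots.

(2, 0)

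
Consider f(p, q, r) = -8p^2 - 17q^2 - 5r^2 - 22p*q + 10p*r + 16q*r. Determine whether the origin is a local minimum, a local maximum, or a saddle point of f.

The Hessian at the origin is H = [[-16, -22, 10], [-22, -34, 16], [10, 16, -10]].
An LDLᵀ factorisation of H has diagonal entries -16, -15/4, -12/5.
Counting signs: 3 negative.
H is negative definite, so the origin is a strict local maximum.

local maximum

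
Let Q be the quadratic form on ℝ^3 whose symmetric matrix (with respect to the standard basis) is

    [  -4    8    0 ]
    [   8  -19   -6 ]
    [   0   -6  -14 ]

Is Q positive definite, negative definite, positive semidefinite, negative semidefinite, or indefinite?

Leading principal minors: Δ_1 = -4, Δ_2 = 12, Δ_3 = -24.
The signs alternate starting with Δ_1 < 0, so by Sylvester's criterion Q is negative definite.

negative definite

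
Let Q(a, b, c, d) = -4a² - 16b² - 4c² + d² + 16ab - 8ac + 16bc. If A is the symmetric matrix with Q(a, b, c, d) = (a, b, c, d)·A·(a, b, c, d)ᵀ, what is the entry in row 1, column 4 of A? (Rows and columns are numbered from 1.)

The coefficient of a·d in Q is 0. For a symmetric A this equals A[1,4] + A[4,1] = 2·A[1,4].
So A[1,4] = 0/2 = 0.

0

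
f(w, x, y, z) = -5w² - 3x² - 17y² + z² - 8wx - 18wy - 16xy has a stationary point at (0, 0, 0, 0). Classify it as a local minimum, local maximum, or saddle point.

The Hessian at the origin is H = [[-10, -8, -18, 0], [-8, -6, -16, 0], [-18, -16, -34, 0], [0, 0, 0, 2]].
Row-reducing H symmetrically gives the diagonal entries -10, 2/5, -8, 2.
So there are 2 positive, 2 negative pivots.
H is indefinite, so the origin is a saddle point.

saddle point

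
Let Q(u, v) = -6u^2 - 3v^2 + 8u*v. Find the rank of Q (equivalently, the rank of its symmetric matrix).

The symmetric matrix is A = [[-6, 4], [4, -3]].
Row-reducing A symmetrically gives the diagonal entries -6, -1/3.
That gives 2 negative pivots.
The rank is the number of nonzero pivots: 2.

2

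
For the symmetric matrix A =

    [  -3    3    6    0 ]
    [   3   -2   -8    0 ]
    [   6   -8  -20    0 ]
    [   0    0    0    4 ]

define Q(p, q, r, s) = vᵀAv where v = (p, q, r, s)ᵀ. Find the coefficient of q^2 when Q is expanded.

-2

The coefficient of q^2 is the diagonal entry A[2,2] = -2.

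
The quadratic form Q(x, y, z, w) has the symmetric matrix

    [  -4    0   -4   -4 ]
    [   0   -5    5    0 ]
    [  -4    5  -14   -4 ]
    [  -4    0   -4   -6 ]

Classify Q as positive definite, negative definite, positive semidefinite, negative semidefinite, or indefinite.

Leading principal minors: Δ_1 = -4, Δ_2 = 20, Δ_3 = -100, Δ_4 = 200.
The signs alternate starting with Δ_1 < 0, so by Sylvester's criterion Q is negative definite.

negative definite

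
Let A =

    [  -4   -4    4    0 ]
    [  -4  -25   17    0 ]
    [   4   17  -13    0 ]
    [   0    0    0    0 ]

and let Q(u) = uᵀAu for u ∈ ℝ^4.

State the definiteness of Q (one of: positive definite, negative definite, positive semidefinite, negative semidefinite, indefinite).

Applying the same elementary operations to the rows and columns of A produces a congruent diagonal matrix with entries -4, -21, -20/21, 0.
Counting signs: 3 negative, 1 zero.
Hence Q is negative semidefinite.

negative semidefinite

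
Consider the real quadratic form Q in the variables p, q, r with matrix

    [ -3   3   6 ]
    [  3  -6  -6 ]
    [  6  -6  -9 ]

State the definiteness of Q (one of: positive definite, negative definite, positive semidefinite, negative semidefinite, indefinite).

Congruent diagonalization of A (simultaneous row and column reduction) yields pivots -3, -3, 3.
Counting signs: 1 positive, 2 negative.
Hence Q is indefinite.

indefinite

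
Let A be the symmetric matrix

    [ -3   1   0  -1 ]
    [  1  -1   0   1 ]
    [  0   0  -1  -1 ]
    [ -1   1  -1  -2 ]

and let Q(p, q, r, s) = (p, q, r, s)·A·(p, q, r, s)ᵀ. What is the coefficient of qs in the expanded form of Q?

The coefficient of qs is A[2,4] + A[4,2] = 2·1 = 2.

2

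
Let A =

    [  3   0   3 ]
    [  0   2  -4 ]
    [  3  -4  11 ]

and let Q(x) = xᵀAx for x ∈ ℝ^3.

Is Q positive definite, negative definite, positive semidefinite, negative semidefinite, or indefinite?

positive semidefinite

Congruent diagonalization of A (simultaneous row and column reduction) yields pivots 3, 2, 0.
So there are 2 positive, 1 zero pivots.
Hence Q is positive semidefinite.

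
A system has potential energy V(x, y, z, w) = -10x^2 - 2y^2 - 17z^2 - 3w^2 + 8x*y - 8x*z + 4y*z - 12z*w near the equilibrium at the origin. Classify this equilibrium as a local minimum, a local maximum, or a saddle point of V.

The Hessian at the origin is H = [[-20, 8, -8, 0], [8, -4, 4, 0], [-8, 4, -34, -12], [0, 0, -12, -6]].
Congruent diagonalization of H (simultaneous row and column reduction) yields pivots -20, -4/5, -30, -6/5.
Counting signs: 4 negative.
H is negative definite, so the origin is a strict local maximum.

local maximum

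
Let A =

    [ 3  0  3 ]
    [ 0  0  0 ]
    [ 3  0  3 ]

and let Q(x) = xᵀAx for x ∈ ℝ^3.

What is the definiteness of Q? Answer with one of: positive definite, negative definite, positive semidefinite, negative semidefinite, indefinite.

positive semidefinite

Row-reducing A symmetrically gives the diagonal entries 3, 0, 0.
That gives 1 positive, 2 zero pivots.
Hence Q is positive semidefinite.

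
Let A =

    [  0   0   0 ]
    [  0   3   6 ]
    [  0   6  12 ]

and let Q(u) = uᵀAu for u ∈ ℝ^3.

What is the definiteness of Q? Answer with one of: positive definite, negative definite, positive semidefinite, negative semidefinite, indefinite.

Congruent diagonalization of A (simultaneous row and column reduction) yields pivots 0, 3, 0.
That gives 1 positive, 2 zero pivots.
Hence Q is positive semidefinite.

positive semidefinite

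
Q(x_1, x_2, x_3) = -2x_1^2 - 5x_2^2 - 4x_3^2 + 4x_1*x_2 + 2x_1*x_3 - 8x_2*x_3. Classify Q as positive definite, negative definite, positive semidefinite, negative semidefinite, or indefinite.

negative definite

Write A = [[-2, 2, 1], [2, -5, -4], [1, -4, -4]].
Applying the same elementary operations to the rows and columns of A produces a congruent diagonal matrix with entries -2, -3, -1/2.
That gives 3 negative pivots.
Hence Q is negative definite.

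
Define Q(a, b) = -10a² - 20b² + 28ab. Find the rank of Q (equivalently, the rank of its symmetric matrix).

2

The symmetric matrix is A = [[-10, 14], [14, -20]].
Row-reducing A symmetrically gives the diagonal entries -10, -2/5.
Counting signs: 2 negative.
The rank is the number of nonzero pivots: 2.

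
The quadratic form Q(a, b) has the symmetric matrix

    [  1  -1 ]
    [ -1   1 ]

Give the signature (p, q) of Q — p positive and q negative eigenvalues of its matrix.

Symmetric row and column elimination reduces A to a congruent diagonal form with pivots 1, 0.
Counting signs: 1 positive, 1 zero.

(1, 0)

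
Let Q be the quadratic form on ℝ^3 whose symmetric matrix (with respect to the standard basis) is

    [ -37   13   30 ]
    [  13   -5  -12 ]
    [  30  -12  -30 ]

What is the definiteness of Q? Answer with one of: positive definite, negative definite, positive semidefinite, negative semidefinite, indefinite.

Congruent diagonalization of A (simultaneous row and column reduction) yields pivots -37, -16/37, -3/4.
Counting signs: 3 negative.
Hence Q is negative definite.

negative definite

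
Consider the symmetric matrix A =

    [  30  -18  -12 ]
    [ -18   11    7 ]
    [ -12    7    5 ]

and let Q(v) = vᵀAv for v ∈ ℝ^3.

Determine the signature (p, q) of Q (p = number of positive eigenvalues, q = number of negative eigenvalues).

Symmetric row and column elimination reduces A to a congruent diagonal form with pivots 30, 1/5, 0.
So there are 2 positive, 1 zero pivots.

(2, 0)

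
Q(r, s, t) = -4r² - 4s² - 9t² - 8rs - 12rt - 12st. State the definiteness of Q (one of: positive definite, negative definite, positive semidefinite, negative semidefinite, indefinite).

The symmetric matrix is A = [[-4, -4, -6], [-4, -4, -6], [-6, -6, -9]].
Congruent diagonalization of A (simultaneous row and column reduction) yields pivots -4, 0, 0.
Counting signs: 1 negative, 2 zero.
Hence Q is negative semidefinite.

negative semidefinite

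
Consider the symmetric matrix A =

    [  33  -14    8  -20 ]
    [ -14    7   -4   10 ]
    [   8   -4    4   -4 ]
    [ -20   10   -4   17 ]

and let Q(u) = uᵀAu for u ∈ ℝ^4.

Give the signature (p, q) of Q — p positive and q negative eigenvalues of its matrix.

An LDLᵀ factorisation of A has diagonal entries 33, 35/33, 12/7, 1.
That gives 4 positive pivots.

(4, 0)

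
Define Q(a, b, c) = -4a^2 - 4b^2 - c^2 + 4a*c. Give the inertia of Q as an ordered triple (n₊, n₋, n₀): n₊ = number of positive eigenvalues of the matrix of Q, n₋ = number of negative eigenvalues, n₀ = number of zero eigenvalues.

(0, 2, 1)

The symmetric matrix is A = [[-4, 0, 2], [0, -4, 0], [2, 0, -1]].
Row-reducing A symmetrically gives the diagonal entries -4, -4, 0.
So there are 2 negative, 1 zero pivots.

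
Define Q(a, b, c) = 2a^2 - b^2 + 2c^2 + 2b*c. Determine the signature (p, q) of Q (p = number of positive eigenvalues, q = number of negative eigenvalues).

The symmetric matrix is A = [[2, 0, 0], [0, -1, 1], [0, 1, 2]].
Applying the same elementary operations to the rows and columns of A produces a congruent diagonal matrix with entries 2, -1, 3.
So there are 2 positive, 1 negative pivots.

(2, 1)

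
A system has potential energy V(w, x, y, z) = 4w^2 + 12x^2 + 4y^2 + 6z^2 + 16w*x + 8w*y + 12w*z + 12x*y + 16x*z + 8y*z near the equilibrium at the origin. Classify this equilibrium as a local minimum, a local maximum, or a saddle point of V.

The Hessian at the origin is H = [[8, 16, 8, 12], [16, 24, 12, 16], [8, 12, 8, 8], [12, 16, 8, 12]].
Symmetric row and column elimination reduces H to a congruent diagonal form with pivots 8, -8, 2, 2.
That gives 3 positive, 1 negative pivots.
H is indefinite, so the origin is a saddle point.

saddle point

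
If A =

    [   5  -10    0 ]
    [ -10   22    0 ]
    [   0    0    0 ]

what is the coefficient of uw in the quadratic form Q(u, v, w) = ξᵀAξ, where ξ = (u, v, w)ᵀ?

The coefficient of uw is A[1,3] + A[3,1] = 2·0 = 0.

0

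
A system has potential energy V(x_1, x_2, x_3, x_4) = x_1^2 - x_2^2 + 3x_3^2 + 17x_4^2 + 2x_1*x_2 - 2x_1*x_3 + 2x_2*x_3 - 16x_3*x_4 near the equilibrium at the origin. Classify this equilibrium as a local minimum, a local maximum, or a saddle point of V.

The Hessian at the origin is H = [[2, 2, -2, 0], [2, -2, 2, 0], [-2, 2, 6, -16], [0, 0, -16, 34]].
Row-reducing H symmetrically gives the diagonal entries 2, -4, 8, 2.
Counting signs: 3 positive, 1 negative.
H is indefinite, so the origin is a saddle point.

saddle point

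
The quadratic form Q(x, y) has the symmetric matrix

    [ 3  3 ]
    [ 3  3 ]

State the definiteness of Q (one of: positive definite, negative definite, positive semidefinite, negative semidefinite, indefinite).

positive semidefinite

For the 2×2 matrix [[3, 3], [3, 3]]: det = 3·3 − (3)² = 0, trace = 6.
det = 0 so one eigenvalue is zero; the form is semidefinite with the sign of the trace.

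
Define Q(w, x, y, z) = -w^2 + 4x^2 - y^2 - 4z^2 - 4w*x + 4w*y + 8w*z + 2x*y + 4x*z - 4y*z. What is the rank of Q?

The associated matrix is A = [[-1, -2, 2, 4], [-2, 4, 1, 2], [2, 1, -1, -2], [4, 2, -2, -4]].
Row-reducing A symmetrically gives the diagonal entries -1, 8, 15/8, 0.
That gives 2 positive, 1 negative, 1 zero pivots.
The rank is the number of nonzero pivots: 3.

3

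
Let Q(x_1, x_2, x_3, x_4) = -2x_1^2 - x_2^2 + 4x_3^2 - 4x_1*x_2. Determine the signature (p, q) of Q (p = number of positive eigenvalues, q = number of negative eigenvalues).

(2, 1)

The associated matrix is A = [[-2, -2, 0, 0], [-2, -1, 0, 0], [0, 0, 4, 0], [0, 0, 0, 0]].
Applying the same elementary operations to the rows and columns of A produces a congruent diagonal matrix with entries -2, 1, 4, 0.
Counting signs: 2 positive, 1 negative, 1 zero.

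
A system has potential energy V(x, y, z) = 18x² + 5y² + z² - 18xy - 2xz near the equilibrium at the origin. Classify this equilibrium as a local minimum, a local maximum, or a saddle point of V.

The Hessian at the origin is H = [[36, -18, -2], [-18, 10, 0], [-2, 0, 2]].
Applying the same elementary operations to the rows and columns of H produces a congruent diagonal matrix with entries 36, 1, 8/9.
So there are 3 positive pivots.
H is positive definite, so the origin is a strict local minimum.

local minimum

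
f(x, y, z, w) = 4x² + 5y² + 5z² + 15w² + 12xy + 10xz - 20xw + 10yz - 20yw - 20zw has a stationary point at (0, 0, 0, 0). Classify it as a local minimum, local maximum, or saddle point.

saddle point

The Hessian at the origin is H = [[8, 12, 10, -20], [12, 10, 10, -20], [10, 10, 10, -20], [-20, -20, -20, 30]].
Applying the same elementary operations to the rows and columns of H produces a congruent diagonal matrix with entries 8, -8, 5/8, -10.
Counting signs: 2 positive, 2 negative.
H is indefinite, so the origin is a saddle point.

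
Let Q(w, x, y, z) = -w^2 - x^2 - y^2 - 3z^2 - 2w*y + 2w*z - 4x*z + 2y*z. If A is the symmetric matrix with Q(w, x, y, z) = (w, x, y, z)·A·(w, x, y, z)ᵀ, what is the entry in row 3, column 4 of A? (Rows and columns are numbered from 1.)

1

The coefficient of y·z in Q is 2. For a symmetric A this equals A[3,4] + A[4,3] = 2·A[3,4].
So A[3,4] = 2/2 = 1.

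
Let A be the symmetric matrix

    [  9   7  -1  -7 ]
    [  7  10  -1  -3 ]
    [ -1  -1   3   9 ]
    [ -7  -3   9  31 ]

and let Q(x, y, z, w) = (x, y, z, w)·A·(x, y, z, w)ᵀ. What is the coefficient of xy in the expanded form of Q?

The coefficient of xy is A[1,2] + A[2,1] = 2·7 = 14.

14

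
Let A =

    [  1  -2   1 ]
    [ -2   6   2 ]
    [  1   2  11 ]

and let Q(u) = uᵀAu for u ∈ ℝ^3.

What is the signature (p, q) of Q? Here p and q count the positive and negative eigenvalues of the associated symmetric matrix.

(3, 0)

Congruent diagonalization of A (simultaneous row and column reduction) yields pivots 1, 2, 2.
So there are 3 positive pivots.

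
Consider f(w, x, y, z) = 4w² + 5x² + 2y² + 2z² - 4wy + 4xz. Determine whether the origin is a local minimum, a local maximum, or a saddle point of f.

The Hessian at the origin is H = [[8, 0, -4, 0], [0, 10, 0, 4], [-4, 0, 4, 0], [0, 4, 0, 4]].
Symmetric row and column elimination reduces H to a congruent diagonal form with pivots 8, 10, 2, 12/5.
So there are 4 positive pivots.
H is positive definite, so the origin is a strict local minimum.

local minimum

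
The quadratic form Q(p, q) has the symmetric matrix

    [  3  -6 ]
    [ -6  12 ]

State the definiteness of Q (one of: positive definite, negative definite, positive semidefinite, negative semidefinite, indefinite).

positive semidefinite

For the 2×2 matrix [[3, -6], [-6, 12]]: det = 3·12 − (-6)² = 0, trace = 15.
det = 0 so one eigenvalue is zero; the form is semidefinite with the sign of the trace.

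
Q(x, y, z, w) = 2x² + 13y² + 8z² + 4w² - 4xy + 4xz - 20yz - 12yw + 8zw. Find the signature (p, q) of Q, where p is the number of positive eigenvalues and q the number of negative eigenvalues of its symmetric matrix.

Write A = [[2, -2, 2, 0], [-2, 13, -10, -6], [2, -10, 8, 4], [0, -6, 4, 4]].
Symmetric row and column elimination reduces A to a congruent diagonal form with pivots 2, 11, 2/11, 0.
Counting signs: 3 positive, 1 zero.

(3, 0)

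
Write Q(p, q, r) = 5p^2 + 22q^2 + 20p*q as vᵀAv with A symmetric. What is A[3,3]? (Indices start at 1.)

0

The coefficient of r^2 in Q is 0, and that is exactly A[3,3].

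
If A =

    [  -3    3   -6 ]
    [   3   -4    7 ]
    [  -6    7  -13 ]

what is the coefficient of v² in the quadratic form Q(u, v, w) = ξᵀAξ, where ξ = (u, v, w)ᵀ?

The coefficient of v² is the diagonal entry A[2,2] = -4.

-4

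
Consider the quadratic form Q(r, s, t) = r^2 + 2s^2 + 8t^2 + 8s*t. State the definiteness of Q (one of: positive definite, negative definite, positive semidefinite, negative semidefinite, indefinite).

The symmetric matrix is A = [[1, 0, 0], [0, 2, 4], [0, 4, 8]].
Symmetric row and column elimination reduces A to a congruent diagonal form with pivots 1, 2, 0.
That gives 2 positive, 1 zero pivots.
Hence Q is positive semidefinite.

positive semidefinite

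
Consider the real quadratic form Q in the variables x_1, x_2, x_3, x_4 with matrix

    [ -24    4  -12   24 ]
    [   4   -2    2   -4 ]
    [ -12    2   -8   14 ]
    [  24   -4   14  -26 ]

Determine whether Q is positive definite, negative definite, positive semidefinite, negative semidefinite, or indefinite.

Applying the same elementary operations to the rows and columns of A produces a congruent diagonal matrix with entries -24, -4/3, -2, 0.
That gives 3 negative, 1 zero pivots.
Hence Q is negative semidefinite.

negative semidefinite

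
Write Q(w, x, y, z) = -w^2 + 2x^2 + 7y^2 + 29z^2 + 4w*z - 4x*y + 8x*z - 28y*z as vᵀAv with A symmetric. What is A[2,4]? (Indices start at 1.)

The coefficient of x·z in Q is 8. For a symmetric A this equals A[2,4] + A[4,2] = 2·A[2,4].
So A[2,4] = 8/2 = 4.

4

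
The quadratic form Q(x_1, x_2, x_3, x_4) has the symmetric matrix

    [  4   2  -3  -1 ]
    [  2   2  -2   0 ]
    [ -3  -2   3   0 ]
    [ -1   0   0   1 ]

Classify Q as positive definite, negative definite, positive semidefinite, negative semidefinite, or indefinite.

positive semidefinite

Applying the same elementary operations to the rows and columns of A produces a congruent diagonal matrix with entries 4, 1, 1/2, 0.
So there are 3 positive, 1 zero pivots.
Hence Q is positive semidefinite.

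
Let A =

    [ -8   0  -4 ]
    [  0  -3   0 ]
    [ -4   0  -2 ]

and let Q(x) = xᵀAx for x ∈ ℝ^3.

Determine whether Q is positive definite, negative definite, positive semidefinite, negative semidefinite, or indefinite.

negative semidefinite

Congruent diagonalization of A (simultaneous row and column reduction) yields pivots -8, -3, 0.
So there are 2 negative, 1 zero pivots.
Hence Q is negative semidefinite.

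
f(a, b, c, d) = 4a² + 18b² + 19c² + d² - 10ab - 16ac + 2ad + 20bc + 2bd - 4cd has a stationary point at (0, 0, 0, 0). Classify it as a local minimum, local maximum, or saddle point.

The Hessian at the origin is H = [[8, -10, -16, 2], [-10, 36, 20, 2], [-16, 20, 38, -4], [2, 2, -4, 2]].
Applying the same elementary operations to the rows and columns of H produces a congruent diagonal matrix with entries 8, 47/2, 6, 30/47.
That gives 4 positive pivots.
H is positive definite, so the origin is a strict local minimum.

local minimum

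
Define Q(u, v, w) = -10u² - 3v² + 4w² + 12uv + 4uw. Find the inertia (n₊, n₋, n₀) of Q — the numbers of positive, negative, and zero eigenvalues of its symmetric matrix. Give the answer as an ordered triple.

(2, 1, 0)

The associated matrix is A = [[-10, 6, 2], [6, -3, 0], [2, 0, 4]].
Row-reducing A symmetrically gives the diagonal entries -10, 3/5, 2.
That gives 2 positive, 1 negative pivots.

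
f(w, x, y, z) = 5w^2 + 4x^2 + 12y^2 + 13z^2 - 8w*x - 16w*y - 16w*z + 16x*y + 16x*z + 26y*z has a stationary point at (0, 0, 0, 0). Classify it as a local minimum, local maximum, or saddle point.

saddle point

The Hessian at the origin is H = [[10, -8, -16, -16], [-8, 8, 16, 16], [-16, 16, 24, 26], [-16, 16, 26, 26]].
An LDLᵀ factorisation of H has diagonal entries 10, 8/5, -8, -3/2.
Counting signs: 2 positive, 2 negative.
H is indefinite, so the origin is a saddle point.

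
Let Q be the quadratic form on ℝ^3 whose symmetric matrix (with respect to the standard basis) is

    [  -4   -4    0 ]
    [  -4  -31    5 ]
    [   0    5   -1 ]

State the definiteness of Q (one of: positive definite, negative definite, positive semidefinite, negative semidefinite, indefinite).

negative definite

Leading principal minors: Δ_1 = -4, Δ_2 = 108, Δ_3 = -8.
The signs alternate starting with Δ_1 < 0, so by Sylvester's criterion Q is negative definite.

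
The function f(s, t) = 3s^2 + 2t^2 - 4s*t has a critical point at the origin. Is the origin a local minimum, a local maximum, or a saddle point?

The Hessian at the origin is H = [[6, -4], [-4, 4]].
det H = 6·4 − (-4)² = 8 > 0 and H[1,1] = 6 > 0, so H is positive definite.
Therefore the origin is a local minimum.

local minimum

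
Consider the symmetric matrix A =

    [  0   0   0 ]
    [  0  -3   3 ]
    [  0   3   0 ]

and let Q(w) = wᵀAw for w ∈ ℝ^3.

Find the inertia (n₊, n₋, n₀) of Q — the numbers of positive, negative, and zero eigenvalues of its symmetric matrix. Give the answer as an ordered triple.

Congruent diagonalization of A (simultaneous row and column reduction) yields pivots 0, -3, 3.
That gives 1 positive, 1 negative, 1 zero pivots.

(1, 1, 1)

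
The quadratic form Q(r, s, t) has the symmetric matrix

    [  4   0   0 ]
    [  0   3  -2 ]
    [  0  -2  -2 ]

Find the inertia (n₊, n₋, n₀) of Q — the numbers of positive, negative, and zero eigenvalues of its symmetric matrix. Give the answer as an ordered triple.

(2, 1, 0)

Applying the same elementary operations to the rows and columns of A produces a congruent diagonal matrix with entries 4, 3, -10/3.
So there are 2 positive, 1 negative pivots.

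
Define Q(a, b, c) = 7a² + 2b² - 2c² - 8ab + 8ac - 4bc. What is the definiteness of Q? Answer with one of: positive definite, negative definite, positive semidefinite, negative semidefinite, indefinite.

indefinite

The symmetric matrix is A = [[7, -4, 4], [-4, 2, -2], [4, -2, -2]].
Applying the same elementary operations to the rows and columns of A produces a congruent diagonal matrix with entries 7, -2/7, -4.
So there are 1 positive, 2 negative pivots.
Hence Q is indefinite.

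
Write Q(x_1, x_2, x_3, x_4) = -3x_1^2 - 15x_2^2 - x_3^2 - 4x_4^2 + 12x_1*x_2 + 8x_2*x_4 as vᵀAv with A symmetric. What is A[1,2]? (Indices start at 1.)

6

The coefficient of x_1·x_2 in Q is 12. For a symmetric A this equals A[1,2] + A[2,1] = 2·A[1,2].
So A[1,2] = 12/2 = 6.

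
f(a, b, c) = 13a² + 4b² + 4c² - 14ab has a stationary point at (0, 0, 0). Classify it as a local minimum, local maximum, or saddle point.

local minimum

The Hessian at the origin is H = [[26, -14, 0], [-14, 8, 0], [0, 0, 8]].
Row-reducing H symmetrically gives the diagonal entries 26, 6/13, 8.
That gives 3 positive pivots.
H is positive definite, so the origin is a strict local minimum.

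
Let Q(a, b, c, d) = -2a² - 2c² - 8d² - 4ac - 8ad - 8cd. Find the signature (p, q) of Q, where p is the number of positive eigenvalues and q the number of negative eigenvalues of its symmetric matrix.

(0, 1)

The associated matrix is A = [[-2, 0, -2, -4], [0, 0, 0, 0], [-2, 0, -2, -4], [-4, 0, -4, -8]].
Congruent diagonalization of A (simultaneous row and column reduction) yields pivots -2, 0, 0, 0.
That gives 1 negative, 3 zero pivots.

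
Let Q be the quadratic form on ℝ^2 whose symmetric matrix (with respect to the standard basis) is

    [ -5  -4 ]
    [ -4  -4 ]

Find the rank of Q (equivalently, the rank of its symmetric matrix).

2

Applying the same elementary operations to the rows and columns of A produces a congruent diagonal matrix with entries -5, -4/5.
That gives 2 negative pivots.
The rank is the number of nonzero pivots: 2.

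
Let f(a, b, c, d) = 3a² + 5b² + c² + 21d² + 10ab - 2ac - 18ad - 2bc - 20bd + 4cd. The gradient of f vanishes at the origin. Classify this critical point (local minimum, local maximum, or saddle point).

saddle point

The Hessian at the origin is H = [[6, 10, -2, -18], [10, 10, -2, -20], [-2, -2, 2, 4], [-18, -20, 4, 42]].
An LDLᵀ factorisation of H has diagonal entries 6, -20/3, 8/5, 3.
Counting signs: 3 positive, 1 negative.
H is indefinite, so the origin is a saddle point.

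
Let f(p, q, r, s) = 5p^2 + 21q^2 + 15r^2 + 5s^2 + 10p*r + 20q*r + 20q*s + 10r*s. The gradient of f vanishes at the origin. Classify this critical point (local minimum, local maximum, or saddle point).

The Hessian at the origin is H = [[10, 0, 10, 0], [0, 42, 20, 20], [10, 20, 30, 10], [0, 20, 10, 10]].
Symmetric row and column elimination reduces H to a congruent diagonal form with pivots 10, 42, 220/21, 5/11.
So there are 4 positive pivots.
H is positive definite, so the origin is a strict local minimum.

local minimum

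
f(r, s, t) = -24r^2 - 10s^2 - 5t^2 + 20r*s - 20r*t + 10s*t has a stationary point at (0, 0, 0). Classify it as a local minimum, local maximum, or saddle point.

The Hessian at the origin is H = [[-48, 20, -20], [20, -20, 10], [-20, 10, -10]].
Symmetric row and column elimination reduces H to a congruent diagonal form with pivots -48, -35/3, -10/7.
That gives 3 negative pivots.
H is negative definite, so the origin is a strict local maximum.

local maximum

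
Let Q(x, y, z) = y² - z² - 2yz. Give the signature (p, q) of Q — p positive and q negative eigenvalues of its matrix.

Write A = [[0, 0, 0], [0, 1, -1], [0, -1, -1]].
Congruent diagonalization of A (simultaneous row and column reduction) yields pivots 0, 1, -2.
That gives 1 positive, 1 negative, 1 zero pivots.

(1, 1)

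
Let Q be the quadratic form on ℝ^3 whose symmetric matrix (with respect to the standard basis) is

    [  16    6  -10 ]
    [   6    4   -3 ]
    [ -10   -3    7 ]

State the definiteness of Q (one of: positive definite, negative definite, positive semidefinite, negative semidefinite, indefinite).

Congruent diagonalization of A (simultaneous row and column reduction) yields pivots 16, 7/4, 3/7.
So there are 3 positive pivots.
Hence Q is positive definite.

positive definite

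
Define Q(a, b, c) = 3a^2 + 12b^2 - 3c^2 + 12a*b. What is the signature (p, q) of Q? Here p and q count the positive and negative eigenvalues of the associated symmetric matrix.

(1, 1)

The symmetric matrix is A = [[3, 6, 0], [6, 12, 0], [0, 0, -3]].
Applying the same elementary operations to the rows and columns of A produces a congruent diagonal matrix with entries 3, 0, -3.
That gives 1 positive, 1 negative, 1 zero pivots.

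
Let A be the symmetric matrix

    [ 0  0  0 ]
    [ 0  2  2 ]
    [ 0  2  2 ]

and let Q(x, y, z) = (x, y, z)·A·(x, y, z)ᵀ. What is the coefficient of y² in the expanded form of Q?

The coefficient of y² is the diagonal entry A[2,2] = 2.

2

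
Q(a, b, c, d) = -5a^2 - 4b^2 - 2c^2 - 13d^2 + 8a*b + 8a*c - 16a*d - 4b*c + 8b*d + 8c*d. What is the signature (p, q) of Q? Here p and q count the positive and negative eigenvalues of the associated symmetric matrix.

The associated matrix is A = [[-5, 4, 4, -8], [4, -4, -2, 4], [4, -2, -2, 4], [-8, 4, 4, -13]].
Applying the same elementary operations to the rows and columns of A produces a congruent diagonal matrix with entries -5, -4/5, 3, -5.
That gives 1 positive, 3 negative pivots.

(1, 3)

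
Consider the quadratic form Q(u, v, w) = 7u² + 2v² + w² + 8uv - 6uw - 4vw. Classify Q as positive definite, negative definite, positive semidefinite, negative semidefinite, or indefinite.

The symmetric matrix is A = [[7, 4, -3], [4, 2, -2], [-3, -2, 1]].
Row-reducing A symmetrically gives the diagonal entries 7, -2/7, 0.
That gives 1 positive, 1 negative, 1 zero pivots.
Hence Q is indefinite.

indefinite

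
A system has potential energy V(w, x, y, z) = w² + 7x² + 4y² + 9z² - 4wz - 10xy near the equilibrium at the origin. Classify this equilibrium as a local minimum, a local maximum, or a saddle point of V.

The Hessian at the origin is H = [[2, 0, 0, -4], [0, 14, -10, 0], [0, -10, 8, 0], [-4, 0, 0, 18]].
Symmetric row and column elimination reduces H to a congruent diagonal form with pivots 2, 14, 6/7, 10.
So there are 4 positive pivots.
H is positive definite, so the origin is a strict local minimum.

local minimum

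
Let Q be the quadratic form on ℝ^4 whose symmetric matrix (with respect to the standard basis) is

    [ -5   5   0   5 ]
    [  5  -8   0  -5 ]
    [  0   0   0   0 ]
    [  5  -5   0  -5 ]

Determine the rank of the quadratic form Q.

2

Symmetric row and column elimination reduces A to a congruent diagonal form with pivots -5, -3, 0, 0.
That gives 2 negative, 2 zero pivots.
The rank is the number of nonzero pivots: 2.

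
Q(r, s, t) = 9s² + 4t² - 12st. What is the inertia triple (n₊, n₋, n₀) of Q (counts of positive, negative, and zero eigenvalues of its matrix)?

The symmetric matrix is A = [[0, 0, 0], [0, 9, -6], [0, -6, 4]].
Row-reducing A symmetrically gives the diagonal entries 0, 9, 0.
That gives 1 positive, 2 zero pivots.

(1, 0, 2)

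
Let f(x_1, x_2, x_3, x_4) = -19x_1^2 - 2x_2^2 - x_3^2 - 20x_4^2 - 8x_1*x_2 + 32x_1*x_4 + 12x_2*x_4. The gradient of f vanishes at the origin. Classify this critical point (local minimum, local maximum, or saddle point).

The Hessian at the origin is H = [[-38, -8, 0, 32], [-8, -4, 0, 12], [0, 0, -2, 0], [32, 12, 0, -40]].
Symmetric row and column elimination reduces H to a congruent diagonal form with pivots -38, -44/19, -2, -12/11.
Counting signs: 4 negative.
H is negative definite, so the origin is a strict local maximum.

local maximum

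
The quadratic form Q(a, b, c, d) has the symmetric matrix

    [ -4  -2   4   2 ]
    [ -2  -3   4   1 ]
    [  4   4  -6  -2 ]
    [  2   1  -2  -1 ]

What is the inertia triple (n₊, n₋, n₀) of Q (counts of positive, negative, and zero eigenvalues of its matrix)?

Row-reducing A symmetrically gives the diagonal entries -4, -2, 0, 0.
That gives 2 negative, 2 zero pivots.

(0, 2, 2)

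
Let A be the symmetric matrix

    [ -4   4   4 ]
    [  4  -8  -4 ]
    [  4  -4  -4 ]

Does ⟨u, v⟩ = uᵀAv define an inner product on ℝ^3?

Symmetric row and column elimination reduces A to a congruent diagonal form with pivots -4, -4, 0.
That gives 2 negative, 1 zero pivots.
Hence Q is negative semidefinite.
⟨·,·⟩ is an inner product exactly when A is positive definite.

no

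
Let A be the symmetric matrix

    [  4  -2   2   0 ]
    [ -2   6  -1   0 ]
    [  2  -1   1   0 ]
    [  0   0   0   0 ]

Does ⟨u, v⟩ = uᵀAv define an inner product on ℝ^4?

no

Row-reducing A symmetrically gives the diagonal entries 4, 5, 0, 0.
So there are 2 positive, 2 zero pivots.
Hence Q is positive semidefinite.
⟨·,·⟩ is an inner product exactly when A is positive definite.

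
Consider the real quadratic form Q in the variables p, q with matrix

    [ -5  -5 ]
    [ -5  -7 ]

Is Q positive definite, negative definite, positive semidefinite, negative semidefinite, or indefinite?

Symmetric row and column elimination reduces A to a congruent diagonal form with pivots -5, -2.
Counting signs: 2 negative.
Hence Q is negative definite.

negative definite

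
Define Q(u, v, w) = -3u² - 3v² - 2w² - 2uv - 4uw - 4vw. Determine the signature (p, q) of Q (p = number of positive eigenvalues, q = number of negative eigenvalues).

(0, 2)

The symmetric matrix is A = [[-3, -1, -2], [-1, -3, -2], [-2, -2, -2]].
Congruent diagonalization of A (simultaneous row and column reduction) yields pivots -3, -8/3, 0.
So there are 2 negative, 1 zero pivots.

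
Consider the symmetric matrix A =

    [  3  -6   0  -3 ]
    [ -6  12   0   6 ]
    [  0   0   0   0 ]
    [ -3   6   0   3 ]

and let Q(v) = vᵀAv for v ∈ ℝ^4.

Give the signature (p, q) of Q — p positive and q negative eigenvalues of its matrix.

Row-reducing A symmetrically gives the diagonal entries 3, 0, 0, 0.
Counting signs: 1 positive, 3 zero.

(1, 0)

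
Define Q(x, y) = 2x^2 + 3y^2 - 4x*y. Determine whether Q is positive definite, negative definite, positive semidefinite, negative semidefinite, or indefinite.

The symmetric matrix of Q is [[2, -2], [-2, 3]].
For the 2×2 matrix [[2, -2], [-2, 3]]: det = 2·3 − (-2)² = 2, trace = 5.
det > 0 so both eigenvalues share the sign of the trace; trace = 5 > 0 ⇒ both positive.

positive definite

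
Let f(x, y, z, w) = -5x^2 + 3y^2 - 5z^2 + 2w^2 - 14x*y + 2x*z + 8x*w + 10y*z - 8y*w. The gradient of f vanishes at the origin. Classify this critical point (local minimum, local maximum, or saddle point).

saddle point

The Hessian at the origin is H = [[-10, -14, 2, 8], [-14, 6, 10, -8], [2, 10, -10, 0], [8, -8, 0, 4]].
An LDLᵀ factorisation of H has diagonal entries -10, 128/5, -93/8, 20/93.
Counting signs: 2 positive, 2 negative.
H is indefinite, so the origin is a saddle point.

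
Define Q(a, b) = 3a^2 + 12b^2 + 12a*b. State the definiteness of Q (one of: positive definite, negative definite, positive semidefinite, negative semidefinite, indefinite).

positive semidefinite

The symmetric matrix is A = [[3, 6], [6, 12]].
Congruent diagonalization of A (simultaneous row and column reduction) yields pivots 3, 0.
So there are 1 positive, 1 zero pivots.
Hence Q is positive semidefinite.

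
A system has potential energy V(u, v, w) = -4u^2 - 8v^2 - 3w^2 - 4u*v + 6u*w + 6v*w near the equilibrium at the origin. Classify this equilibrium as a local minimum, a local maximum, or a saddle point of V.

local maximum

The Hessian at the origin is H = [[-8, -4, 6], [-4, -16, 6], [6, 6, -6]].
An LDLᵀ factorisation of H has diagonal entries -8, -14, -6/7.
That gives 3 negative pivots.
H is negative definite, so the origin is a strict local maximum.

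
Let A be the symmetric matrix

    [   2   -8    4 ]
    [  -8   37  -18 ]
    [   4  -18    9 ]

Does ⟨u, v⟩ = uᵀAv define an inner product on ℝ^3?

Leading principal minors: Δ_1 = 2, Δ_2 = 10, Δ_3 = 2.
All leading principal minors are positive, so by Sylvester's criterion Q is positive definite.
⟨·,·⟩ is an inner product exactly when A is positive definite.

yes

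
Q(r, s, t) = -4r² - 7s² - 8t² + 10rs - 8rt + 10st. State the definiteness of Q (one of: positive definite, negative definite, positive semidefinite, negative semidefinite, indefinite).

Write A = [[-4, 5, -4], [5, -7, 5], [-4, 5, -8]].
Row-reducing A symmetrically gives the diagonal entries -4, -3/4, -4.
That gives 3 negative pivots.
Hence Q is negative definite.

negative definite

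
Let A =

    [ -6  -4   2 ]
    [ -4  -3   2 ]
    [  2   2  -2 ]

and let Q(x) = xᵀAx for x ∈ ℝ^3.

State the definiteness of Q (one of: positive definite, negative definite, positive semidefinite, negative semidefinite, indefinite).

Congruent diagonalization of A (simultaneous row and column reduction) yields pivots -6, -1/3, 0.
Counting signs: 2 negative, 1 zero.
Hence Q is negative semidefinite.

negative semidefinite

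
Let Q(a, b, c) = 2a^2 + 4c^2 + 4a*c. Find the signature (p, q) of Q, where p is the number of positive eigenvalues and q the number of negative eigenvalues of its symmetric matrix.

The associated matrix is A = [[2, 0, 2], [0, 0, 0], [2, 0, 4]].
Applying the same elementary operations to the rows and columns of A produces a congruent diagonal matrix with entries 2, 0, 2.
That gives 2 positive, 1 zero pivots.

(2, 0)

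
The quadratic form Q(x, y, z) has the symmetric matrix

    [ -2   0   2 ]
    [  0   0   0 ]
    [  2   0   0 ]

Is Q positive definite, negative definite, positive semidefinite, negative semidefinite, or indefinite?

indefinite

Applying the same elementary operations to the rows and columns of A produces a congruent diagonal matrix with entries -2, 0, 2.
So there are 1 positive, 1 negative, 1 zero pivots.
Hence Q is indefinite.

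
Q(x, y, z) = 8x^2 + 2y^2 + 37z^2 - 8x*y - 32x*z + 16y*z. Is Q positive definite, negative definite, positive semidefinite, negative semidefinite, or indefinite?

The associated matrix is A = [[8, -4, -16], [-4, 2, 8], [-16, 8, 37]].
Applying the same elementary operations to the rows and columns of A produces a congruent diagonal matrix with entries 8, 0, 5.
So there are 2 positive, 1 zero pivots.
Hence Q is positive semidefinite.

positive semidefinite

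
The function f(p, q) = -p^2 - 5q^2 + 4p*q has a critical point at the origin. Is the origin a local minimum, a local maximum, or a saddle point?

local maximum

The Hessian at the origin is H = [[-2, 4], [4, -10]].
det H = -2·-10 − (4)² = 4 > 0 and H[1,1] = -2 < 0, so H is negative definite.
Therefore the origin is a local maximum.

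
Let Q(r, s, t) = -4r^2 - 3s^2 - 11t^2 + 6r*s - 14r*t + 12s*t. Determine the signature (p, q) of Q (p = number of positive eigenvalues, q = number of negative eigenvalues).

Write A = [[-4, 3, -7], [3, -3, 6], [-7, 6, -11]].
Congruent diagonalization of A (simultaneous row and column reduction) yields pivots -4, -3/4, 2.
Counting signs: 1 positive, 2 negative.

(1, 2)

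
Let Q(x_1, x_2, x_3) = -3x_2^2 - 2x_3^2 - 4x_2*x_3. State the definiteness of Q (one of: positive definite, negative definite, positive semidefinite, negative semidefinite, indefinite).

negative semidefinite

The associated matrix is A = [[0, 0, 0], [0, -3, -2], [0, -2, -2]].
Symmetric row and column elimination reduces A to a congruent diagonal form with pivots 0, -3, -2/3.
So there are 2 negative, 1 zero pivots.
Hence Q is negative semidefinite.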